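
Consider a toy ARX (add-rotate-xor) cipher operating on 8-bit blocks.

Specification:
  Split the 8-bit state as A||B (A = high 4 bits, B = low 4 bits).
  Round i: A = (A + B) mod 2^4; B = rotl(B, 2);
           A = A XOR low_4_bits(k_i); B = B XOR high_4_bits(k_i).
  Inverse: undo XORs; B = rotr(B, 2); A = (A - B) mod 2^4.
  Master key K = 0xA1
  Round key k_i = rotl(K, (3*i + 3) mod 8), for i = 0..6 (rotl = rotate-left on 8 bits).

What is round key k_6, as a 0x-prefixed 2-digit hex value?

K = 0xA1
k_0 = rotl(K, (3*0+3) mod 8) = rotl(K, 3) = 0x0D
k_1 = rotl(K, (3*1+3) mod 8) = rotl(K, 6) = 0x68
k_2 = rotl(K, (3*2+3) mod 8) = rotl(K, 1) = 0x43
k_3 = rotl(K, (3*3+3) mod 8) = rotl(K, 4) = 0x1A
k_4 = rotl(K, (3*4+3) mod 8) = rotl(K, 7) = 0xD0
k_5 = rotl(K, (3*5+3) mod 8) = rotl(K, 2) = 0x86
k_6 = rotl(K, (3*6+3) mod 8) = rotl(K, 5) = 0x34

0x34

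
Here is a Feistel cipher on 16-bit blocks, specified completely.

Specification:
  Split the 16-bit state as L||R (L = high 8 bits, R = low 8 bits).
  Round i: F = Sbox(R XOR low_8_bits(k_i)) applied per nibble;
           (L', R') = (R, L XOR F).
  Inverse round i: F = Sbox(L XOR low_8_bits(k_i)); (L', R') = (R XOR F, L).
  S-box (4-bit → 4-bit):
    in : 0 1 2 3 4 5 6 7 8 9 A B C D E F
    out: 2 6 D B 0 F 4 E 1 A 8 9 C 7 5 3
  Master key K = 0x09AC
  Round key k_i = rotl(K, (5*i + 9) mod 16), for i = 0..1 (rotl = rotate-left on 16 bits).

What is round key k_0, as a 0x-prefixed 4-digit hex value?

K = 0x09AC
k_0 = rotl(K, (5*0+9) mod 16) = rotl(K, 9) = 0x5813

0x5813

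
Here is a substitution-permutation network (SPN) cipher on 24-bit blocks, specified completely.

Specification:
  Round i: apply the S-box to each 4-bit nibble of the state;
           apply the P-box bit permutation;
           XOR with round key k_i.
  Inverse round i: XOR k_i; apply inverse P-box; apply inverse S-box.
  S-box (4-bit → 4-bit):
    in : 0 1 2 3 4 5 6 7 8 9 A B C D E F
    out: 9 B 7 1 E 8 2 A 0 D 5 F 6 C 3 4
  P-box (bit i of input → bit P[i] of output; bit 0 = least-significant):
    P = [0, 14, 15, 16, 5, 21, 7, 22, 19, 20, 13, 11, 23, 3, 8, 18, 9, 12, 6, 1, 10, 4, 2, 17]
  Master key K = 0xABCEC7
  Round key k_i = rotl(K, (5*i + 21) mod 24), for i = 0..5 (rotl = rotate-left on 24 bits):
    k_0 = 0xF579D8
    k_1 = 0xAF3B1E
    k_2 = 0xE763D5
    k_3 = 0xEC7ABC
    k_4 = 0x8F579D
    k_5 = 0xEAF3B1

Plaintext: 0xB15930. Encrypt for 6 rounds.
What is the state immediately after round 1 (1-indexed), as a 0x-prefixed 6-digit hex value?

0xFA47EF

s_0 = plaintext = 0xB15930
s_1 = Round(s_0, k_0) = 0xFA47EF
s_2 = Round(s_1, k_1) = 0x9BB072
s_3 = Round(s_2, k_2) = 0x09BC9A
s_4 = Round(s_3, k_3) = 0x3ADD57
s_5 = Round(s_4, k_4) = 0xCA38DD
s_6 = Round(s_5, k_5) = 0x2B7165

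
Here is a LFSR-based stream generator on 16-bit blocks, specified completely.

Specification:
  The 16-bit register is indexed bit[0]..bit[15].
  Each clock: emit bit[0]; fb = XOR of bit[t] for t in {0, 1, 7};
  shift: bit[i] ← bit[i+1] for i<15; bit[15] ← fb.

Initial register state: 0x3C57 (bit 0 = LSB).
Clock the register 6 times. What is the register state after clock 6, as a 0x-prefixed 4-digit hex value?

reg_0 = 0x3C57
clock 1: out=1, reg = 0x1E2B
clock 2: out=1, reg = 0x0F15
clock 3: out=1, reg = 0x878A
clock 4: out=0, reg = 0x43C5
clock 5: out=1, reg = 0x21E2
clock 6: out=0, reg = 0x10F1

0x10F1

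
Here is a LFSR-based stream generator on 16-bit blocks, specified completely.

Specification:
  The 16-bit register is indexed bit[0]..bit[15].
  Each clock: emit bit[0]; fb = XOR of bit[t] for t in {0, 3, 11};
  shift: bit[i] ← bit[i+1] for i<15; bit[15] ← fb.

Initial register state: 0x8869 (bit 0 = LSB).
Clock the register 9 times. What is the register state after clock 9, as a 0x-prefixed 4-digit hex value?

reg_0 = 0x8869
clock 1: out=1, reg = 0xC434
clock 2: out=0, reg = 0x621A
clock 3: out=0, reg = 0xB10D
clock 4: out=1, reg = 0x5886
clock 5: out=0, reg = 0xAC43
clock 6: out=1, reg = 0x5621
clock 7: out=1, reg = 0xAB10
clock 8: out=0, reg = 0xD588
clock 9: out=0, reg = 0xEAC4

0xEAC4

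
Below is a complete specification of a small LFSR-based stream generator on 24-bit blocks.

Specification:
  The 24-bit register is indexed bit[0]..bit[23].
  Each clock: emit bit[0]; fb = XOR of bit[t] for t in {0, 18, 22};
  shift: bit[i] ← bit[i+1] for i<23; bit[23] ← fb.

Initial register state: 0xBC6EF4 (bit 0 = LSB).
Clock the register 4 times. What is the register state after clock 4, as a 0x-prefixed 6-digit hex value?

reg_0 = 0xBC6EF4
clock 1: out=0, reg = 0xDE377A
clock 2: out=0, reg = 0x6F1BBD
clock 3: out=1, reg = 0xB78DDE
clock 4: out=0, reg = 0xDBC6EF

0xDBC6EF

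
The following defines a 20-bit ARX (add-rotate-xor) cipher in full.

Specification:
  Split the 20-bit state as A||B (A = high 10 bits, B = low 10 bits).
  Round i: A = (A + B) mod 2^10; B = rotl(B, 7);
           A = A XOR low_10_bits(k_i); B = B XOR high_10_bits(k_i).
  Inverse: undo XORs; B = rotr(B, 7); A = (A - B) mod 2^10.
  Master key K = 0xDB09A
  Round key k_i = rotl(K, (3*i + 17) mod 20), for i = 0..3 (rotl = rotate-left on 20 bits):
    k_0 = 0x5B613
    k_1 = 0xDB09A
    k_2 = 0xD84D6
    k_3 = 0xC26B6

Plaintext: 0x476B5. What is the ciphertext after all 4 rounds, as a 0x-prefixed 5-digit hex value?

s_0 = plaintext = 0x476B5
s_1 = Round(s_0, k_0) = 0x707BB
s_2 = Round(s_1, k_1) = 0x79A9B
s_3 = Round(s_2, k_2) = 0x15EB2
s_4 = Round(s_3, k_3) = 0x6FE5F

0x6FE5F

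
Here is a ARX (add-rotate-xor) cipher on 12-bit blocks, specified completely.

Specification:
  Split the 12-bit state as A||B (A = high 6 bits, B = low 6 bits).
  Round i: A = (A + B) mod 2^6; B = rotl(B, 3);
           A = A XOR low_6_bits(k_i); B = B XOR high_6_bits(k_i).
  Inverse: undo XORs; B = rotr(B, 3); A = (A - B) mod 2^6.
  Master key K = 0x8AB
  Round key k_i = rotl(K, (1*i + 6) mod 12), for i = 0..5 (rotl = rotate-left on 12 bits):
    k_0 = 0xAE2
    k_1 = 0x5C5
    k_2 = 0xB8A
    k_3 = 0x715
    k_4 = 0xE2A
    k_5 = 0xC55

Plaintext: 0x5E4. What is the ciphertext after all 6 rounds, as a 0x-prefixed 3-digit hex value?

s_0 = plaintext = 0x5E4
s_1 = Round(s_0, k_0) = 0x64F
s_2 = Round(s_1, k_1) = 0xB6E
s_3 = Round(s_2, k_2) = 0x45B
s_4 = Round(s_3, k_3) = 0xE47
s_5 = Round(s_4, k_4) = 0xA80
s_6 = Round(s_5, k_5) = 0xFF1

0xFF1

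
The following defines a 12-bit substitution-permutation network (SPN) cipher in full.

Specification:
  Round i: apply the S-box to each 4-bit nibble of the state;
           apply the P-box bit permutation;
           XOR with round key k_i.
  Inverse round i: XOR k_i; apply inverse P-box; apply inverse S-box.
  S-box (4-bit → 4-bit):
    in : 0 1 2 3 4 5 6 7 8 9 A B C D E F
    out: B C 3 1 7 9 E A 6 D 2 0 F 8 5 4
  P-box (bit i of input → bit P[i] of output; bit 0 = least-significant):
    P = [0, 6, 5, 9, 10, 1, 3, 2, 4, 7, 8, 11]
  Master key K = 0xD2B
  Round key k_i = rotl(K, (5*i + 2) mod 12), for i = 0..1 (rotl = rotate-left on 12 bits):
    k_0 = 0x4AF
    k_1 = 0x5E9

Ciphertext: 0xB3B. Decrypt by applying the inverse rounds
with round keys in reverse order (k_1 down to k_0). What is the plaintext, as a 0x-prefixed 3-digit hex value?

s_0 = ciphertext = 0xB3B
s_1 = InvRound(s_0, k_1) = 0x027
s_2 = InvRound(s_1, k_0) = 0xAEB

0xAEB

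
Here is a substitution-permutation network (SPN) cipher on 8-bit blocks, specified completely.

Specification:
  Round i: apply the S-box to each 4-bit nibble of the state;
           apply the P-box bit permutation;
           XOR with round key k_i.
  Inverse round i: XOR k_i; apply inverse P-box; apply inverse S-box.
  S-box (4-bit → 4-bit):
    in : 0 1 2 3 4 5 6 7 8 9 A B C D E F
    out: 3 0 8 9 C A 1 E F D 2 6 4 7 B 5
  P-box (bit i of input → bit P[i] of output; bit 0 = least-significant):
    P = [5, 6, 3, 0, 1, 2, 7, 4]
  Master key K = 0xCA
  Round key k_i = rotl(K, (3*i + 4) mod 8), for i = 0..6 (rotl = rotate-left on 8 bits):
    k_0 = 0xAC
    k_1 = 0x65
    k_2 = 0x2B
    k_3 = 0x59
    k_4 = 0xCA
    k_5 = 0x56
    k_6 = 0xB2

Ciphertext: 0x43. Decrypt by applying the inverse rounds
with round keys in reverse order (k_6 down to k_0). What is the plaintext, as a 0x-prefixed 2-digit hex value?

0x75

s_0 = ciphertext = 0x43
s_1 = InvRound(s_0, k_6) = 0x4E
s_2 = InvRound(s_1, k_5) = 0x2C
s_3 = InvRound(s_2, k_4) = 0xD0
s_4 = InvRound(s_3, k_3) = 0xC4
s_5 = InvRound(s_4, k_2) = 0xD8
s_6 = InvRound(s_5, k_1) = 0x79
s_7 = InvRound(s_6, k_0) = 0x75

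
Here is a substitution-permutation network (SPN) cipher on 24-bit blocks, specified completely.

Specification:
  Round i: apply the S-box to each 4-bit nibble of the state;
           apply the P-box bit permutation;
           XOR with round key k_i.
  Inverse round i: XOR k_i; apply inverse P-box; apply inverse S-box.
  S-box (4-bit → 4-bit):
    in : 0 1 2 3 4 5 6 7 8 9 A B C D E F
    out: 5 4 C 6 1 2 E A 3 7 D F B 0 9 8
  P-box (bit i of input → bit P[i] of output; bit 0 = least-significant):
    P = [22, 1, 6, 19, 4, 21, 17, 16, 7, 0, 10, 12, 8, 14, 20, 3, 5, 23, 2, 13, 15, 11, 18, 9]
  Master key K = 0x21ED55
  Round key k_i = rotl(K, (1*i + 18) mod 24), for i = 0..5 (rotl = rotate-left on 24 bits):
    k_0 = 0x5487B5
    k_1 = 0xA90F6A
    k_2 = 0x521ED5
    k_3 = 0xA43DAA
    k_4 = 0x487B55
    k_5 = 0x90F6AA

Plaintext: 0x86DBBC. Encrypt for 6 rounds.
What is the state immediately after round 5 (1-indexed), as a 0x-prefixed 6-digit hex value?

s_0 = plaintext = 0x86DBBC
s_1 = Round(s_0, k_0) = 0xBF3B22
s_2 = Round(s_1, k_1) = 0xB6F1AB
s_3 = Round(s_2, k_2) = 0x9DB08B
s_4 = Round(s_3, k_3) = 0xD8F070
s_5 = Round(s_4, k_4) = 0xA97FBD
s_6 = Round(s_5, k_5) = 0x372496

0xA97FBD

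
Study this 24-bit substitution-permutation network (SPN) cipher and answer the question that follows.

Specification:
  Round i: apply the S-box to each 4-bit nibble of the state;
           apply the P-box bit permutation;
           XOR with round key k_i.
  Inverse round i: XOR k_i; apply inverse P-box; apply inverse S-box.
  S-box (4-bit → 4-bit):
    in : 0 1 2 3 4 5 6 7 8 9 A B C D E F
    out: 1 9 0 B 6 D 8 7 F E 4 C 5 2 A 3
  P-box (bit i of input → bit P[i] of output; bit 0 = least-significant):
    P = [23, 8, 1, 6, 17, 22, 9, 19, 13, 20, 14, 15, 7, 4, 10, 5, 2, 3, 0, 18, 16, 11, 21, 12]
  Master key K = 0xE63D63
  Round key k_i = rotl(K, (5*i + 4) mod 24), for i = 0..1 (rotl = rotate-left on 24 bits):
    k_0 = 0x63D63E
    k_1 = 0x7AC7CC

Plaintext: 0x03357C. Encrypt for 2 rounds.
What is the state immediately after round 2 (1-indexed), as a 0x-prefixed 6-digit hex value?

s_0 = plaintext = 0x03357C
s_1 = Round(s_0, k_0) = 0xA43480
s_2 = Round(s_1, k_1) = 0x808575

0x808575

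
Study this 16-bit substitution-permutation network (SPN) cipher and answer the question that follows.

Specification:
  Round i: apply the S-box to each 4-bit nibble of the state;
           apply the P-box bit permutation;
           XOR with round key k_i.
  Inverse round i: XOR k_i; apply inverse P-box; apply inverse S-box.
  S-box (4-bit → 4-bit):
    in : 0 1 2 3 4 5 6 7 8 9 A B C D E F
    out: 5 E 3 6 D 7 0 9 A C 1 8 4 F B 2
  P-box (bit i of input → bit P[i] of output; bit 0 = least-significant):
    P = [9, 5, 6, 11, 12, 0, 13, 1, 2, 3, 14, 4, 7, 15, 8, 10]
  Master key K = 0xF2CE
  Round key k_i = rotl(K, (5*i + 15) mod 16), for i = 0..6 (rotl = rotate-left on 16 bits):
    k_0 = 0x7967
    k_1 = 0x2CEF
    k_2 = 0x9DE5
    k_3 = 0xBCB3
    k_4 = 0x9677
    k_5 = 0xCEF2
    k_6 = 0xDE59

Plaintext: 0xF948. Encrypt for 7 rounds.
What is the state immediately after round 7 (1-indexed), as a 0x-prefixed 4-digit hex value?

s_0 = plaintext = 0xF948
s_1 = Round(s_0, k_0) = 0x8155
s_2 = Round(s_1, k_1) = 0xDA96
s_3 = Round(s_2, k_2) = 0x3863
s_4 = Round(s_3, k_3) = 0x3DCB
s_5 = Round(s_4, k_4) = 0x7F6B
s_6 = Round(s_5, k_5) = 0xC27A
s_7 = Round(s_6, k_6) = 0xCD57

0xCD57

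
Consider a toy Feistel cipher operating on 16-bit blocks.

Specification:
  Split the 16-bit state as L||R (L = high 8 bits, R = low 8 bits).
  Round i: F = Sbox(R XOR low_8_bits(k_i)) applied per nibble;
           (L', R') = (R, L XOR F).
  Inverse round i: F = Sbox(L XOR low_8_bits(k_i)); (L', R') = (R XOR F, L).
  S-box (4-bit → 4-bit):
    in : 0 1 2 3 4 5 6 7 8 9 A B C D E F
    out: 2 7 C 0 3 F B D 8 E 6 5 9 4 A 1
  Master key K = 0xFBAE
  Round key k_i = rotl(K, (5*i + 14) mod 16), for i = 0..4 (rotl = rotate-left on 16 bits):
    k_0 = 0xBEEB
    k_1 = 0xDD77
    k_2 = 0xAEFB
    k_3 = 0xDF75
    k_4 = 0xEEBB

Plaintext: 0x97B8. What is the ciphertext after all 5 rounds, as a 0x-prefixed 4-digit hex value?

s_0 = plaintext = 0x97B8
s_1 = Round(s_0, k_0) = 0xB867
s_2 = Round(s_1, k_1) = 0x67CA
s_3 = Round(s_2, k_2) = 0xCA60
s_4 = Round(s_3, k_3) = 0x60B5
s_5 = Round(s_4, k_4) = 0xB54A

0xB54A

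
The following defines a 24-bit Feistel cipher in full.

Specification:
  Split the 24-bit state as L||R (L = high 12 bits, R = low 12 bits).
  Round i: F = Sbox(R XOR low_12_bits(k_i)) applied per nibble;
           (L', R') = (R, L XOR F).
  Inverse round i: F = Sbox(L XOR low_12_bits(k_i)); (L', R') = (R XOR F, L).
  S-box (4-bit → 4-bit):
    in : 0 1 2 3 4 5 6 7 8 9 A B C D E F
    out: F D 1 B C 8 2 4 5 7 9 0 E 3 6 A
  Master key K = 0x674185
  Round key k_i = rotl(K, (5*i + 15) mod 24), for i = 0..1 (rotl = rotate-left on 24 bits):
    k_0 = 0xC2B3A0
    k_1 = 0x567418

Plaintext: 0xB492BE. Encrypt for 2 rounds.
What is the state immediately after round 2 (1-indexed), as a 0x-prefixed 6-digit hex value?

s_0 = plaintext = 0xB492BE
s_1 = Round(s_0, k_0) = 0x2BE69F
s_2 = Round(s_1, k_1) = 0x69F3EA

0x69F3EA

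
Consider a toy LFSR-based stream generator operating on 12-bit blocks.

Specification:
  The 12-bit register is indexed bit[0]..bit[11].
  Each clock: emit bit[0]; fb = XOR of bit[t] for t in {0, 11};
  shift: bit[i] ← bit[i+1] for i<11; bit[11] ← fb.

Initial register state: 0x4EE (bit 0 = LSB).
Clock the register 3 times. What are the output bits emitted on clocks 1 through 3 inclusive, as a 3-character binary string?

011

reg_0 = 0x4EE
clock 1: out=0, reg = 0x277
clock 2: out=1, reg = 0x93B
clock 3: out=1, reg = 0x49D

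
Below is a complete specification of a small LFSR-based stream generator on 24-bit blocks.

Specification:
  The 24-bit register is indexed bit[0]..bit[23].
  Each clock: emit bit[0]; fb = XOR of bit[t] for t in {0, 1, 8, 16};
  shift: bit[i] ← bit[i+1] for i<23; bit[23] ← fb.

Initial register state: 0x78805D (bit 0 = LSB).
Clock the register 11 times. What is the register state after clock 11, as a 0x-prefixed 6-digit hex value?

reg_0 = 0x78805D
clock 1: out=1, reg = 0xBC402E
clock 2: out=0, reg = 0xDE2017
clock 3: out=1, reg = 0x6F100B
clock 4: out=1, reg = 0xB78805
clock 5: out=1, reg = 0x5BC402
clock 6: out=0, reg = 0x2DE201
clock 7: out=1, reg = 0x16F100
clock 8: out=0, reg = 0x8B7880
clock 9: out=0, reg = 0xC5BC40
clock 10: out=0, reg = 0xE2DE20
clock 11: out=0, reg = 0x716F10

0x716F10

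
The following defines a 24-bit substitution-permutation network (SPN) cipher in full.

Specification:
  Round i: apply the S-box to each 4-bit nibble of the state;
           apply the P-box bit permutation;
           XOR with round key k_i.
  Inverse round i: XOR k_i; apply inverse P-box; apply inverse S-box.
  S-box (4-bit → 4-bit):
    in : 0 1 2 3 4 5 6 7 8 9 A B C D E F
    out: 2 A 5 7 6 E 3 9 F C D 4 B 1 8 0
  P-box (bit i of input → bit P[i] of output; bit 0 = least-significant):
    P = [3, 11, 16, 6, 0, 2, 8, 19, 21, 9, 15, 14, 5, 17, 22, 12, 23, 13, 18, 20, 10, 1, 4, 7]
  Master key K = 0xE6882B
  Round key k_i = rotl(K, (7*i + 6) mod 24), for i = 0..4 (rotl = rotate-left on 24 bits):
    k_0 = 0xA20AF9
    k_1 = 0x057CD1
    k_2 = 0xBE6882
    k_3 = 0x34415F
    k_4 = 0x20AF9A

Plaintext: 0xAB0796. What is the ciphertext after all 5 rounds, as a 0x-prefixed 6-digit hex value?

s_0 = plaintext = 0xAB0796
s_1 = Round(s_0, k_0) = 0x8C4761
s_2 = Round(s_1, k_1) = 0xF71006
s_3 = Round(s_2, k_2) = 0x2C728E
s_4 = Round(s_3, k_3) = 0x8CF42A
s_5 = Round(s_4, k_4) = 0xB10841

0xB10841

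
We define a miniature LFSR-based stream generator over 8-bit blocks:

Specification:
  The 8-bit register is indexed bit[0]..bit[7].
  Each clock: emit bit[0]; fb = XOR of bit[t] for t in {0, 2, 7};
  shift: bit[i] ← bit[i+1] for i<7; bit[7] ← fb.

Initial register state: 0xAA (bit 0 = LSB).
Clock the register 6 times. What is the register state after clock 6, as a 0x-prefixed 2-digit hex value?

0xFE

reg_0 = 0xAA
clock 1: out=0, reg = 0xD5
clock 2: out=1, reg = 0xEA
clock 3: out=0, reg = 0xF5
clock 4: out=1, reg = 0xFA
clock 5: out=0, reg = 0xFD
clock 6: out=1, reg = 0xFE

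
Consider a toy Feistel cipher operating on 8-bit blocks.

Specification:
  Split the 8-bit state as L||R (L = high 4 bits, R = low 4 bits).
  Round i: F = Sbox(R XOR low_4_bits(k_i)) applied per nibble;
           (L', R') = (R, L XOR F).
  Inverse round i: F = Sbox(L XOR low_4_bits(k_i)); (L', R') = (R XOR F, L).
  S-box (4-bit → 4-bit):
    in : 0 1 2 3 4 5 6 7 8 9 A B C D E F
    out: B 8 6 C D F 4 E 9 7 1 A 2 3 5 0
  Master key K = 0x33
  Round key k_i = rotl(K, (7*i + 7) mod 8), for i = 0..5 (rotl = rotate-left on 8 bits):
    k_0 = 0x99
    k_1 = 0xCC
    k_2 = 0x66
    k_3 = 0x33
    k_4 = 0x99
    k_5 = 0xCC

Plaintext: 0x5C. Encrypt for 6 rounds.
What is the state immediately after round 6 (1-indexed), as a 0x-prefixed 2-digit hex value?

0x3A

s_0 = plaintext = 0x5C
s_1 = Round(s_0, k_0) = 0xCA
s_2 = Round(s_1, k_1) = 0xA8
s_3 = Round(s_2, k_2) = 0x8F
s_4 = Round(s_3, k_3) = 0xFA
s_5 = Round(s_4, k_4) = 0xA3
s_6 = Round(s_5, k_5) = 0x3A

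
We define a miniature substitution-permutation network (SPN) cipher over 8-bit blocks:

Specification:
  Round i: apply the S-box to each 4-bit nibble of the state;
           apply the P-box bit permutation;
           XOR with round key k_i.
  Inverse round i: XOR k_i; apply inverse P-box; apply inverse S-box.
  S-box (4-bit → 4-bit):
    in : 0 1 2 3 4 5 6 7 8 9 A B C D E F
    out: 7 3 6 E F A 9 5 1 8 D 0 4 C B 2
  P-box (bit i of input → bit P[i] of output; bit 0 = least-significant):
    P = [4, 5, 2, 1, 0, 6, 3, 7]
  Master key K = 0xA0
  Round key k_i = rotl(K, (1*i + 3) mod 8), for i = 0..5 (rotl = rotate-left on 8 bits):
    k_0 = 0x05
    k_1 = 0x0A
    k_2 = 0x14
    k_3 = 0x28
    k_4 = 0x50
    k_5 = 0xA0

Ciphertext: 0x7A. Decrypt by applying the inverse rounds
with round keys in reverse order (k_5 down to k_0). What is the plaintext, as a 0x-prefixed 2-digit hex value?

0x80

s_0 = ciphertext = 0x7A
s_1 = InvRound(s_0, k_5) = 0x36
s_2 = InvRound(s_1, k_4) = 0xF3
s_3 = InvRound(s_2, k_3) = 0x46
s_4 = InvRound(s_3, k_2) = 0xF6
s_5 = InvRound(s_4, k_1) = 0x30
s_6 = InvRound(s_5, k_0) = 0x80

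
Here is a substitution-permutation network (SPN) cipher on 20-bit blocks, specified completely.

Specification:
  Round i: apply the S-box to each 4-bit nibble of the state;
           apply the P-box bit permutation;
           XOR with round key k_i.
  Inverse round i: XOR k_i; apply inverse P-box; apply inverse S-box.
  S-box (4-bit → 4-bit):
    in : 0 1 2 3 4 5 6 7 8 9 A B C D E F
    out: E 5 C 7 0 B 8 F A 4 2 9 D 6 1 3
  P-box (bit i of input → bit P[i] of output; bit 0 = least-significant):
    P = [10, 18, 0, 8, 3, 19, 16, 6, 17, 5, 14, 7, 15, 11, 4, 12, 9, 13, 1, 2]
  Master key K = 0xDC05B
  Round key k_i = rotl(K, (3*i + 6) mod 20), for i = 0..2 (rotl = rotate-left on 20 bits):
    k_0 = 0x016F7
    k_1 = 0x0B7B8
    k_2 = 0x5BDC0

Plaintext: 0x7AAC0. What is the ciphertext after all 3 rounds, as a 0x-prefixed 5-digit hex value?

s_0 = plaintext = 0x7AAC0
s_1 = Round(s_0, k_0) = 0x53D98
s_2 = Round(s_1, k_1) = 0x55C8C
s_3 = Round(s_2, k_2) = 0xF4205

0xF4205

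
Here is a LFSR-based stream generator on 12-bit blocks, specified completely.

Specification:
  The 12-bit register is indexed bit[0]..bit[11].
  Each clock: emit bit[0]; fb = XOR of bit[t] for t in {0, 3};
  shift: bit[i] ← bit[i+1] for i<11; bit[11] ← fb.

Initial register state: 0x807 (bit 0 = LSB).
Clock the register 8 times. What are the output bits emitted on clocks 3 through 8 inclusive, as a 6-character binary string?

100000

reg_0 = 0x807
clock 1: out=1, reg = 0xC03
clock 2: out=1, reg = 0xE01
clock 3: out=1, reg = 0xF00
clock 4: out=0, reg = 0x780
clock 5: out=0, reg = 0x3C0
clock 6: out=0, reg = 0x1E0
clock 7: out=0, reg = 0x0F0
clock 8: out=0, reg = 0x078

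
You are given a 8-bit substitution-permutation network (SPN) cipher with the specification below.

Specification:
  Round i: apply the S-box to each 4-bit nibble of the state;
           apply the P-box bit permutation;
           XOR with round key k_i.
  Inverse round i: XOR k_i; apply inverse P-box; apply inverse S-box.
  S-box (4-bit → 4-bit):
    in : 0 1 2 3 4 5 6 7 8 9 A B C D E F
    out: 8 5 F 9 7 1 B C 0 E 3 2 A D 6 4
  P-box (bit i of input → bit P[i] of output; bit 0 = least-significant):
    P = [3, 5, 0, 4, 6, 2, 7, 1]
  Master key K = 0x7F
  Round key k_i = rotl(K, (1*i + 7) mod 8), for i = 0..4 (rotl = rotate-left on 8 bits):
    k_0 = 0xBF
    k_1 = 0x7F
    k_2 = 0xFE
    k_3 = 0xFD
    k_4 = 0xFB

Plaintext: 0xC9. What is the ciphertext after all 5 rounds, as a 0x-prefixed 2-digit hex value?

s_0 = plaintext = 0xC9
s_1 = Round(s_0, k_0) = 0x88
s_2 = Round(s_1, k_1) = 0x7F
s_3 = Round(s_2, k_2) = 0x7D
s_4 = Round(s_3, k_3) = 0x66
s_5 = Round(s_4, k_4) = 0x85

0x85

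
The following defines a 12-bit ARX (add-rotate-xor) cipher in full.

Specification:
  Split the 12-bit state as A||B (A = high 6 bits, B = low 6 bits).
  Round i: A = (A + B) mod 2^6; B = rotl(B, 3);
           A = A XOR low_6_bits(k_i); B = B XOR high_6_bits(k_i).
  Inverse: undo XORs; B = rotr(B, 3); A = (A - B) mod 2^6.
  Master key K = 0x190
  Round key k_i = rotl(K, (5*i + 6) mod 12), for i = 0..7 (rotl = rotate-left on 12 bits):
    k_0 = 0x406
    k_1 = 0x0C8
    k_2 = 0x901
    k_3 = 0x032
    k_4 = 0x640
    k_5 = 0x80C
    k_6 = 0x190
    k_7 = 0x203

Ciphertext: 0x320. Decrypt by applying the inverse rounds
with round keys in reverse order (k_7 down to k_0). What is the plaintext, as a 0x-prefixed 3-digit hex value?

s_0 = ciphertext = 0x320
s_1 = InvRound(s_0, k_7) = 0x285
s_2 = InvRound(s_1, k_6) = 0x098
s_3 = InvRound(s_2, k_5) = 0x1C7
s_4 = InvRound(s_3, k_4) = 0x533
s_5 = InvRound(s_4, k_3) = 0x21E
s_6 = InvRound(s_5, k_2) = 0xC97
s_7 = InvRound(s_6, k_1) = 0x622
s_8 = InvRound(s_7, k_0) = 0x216

0x216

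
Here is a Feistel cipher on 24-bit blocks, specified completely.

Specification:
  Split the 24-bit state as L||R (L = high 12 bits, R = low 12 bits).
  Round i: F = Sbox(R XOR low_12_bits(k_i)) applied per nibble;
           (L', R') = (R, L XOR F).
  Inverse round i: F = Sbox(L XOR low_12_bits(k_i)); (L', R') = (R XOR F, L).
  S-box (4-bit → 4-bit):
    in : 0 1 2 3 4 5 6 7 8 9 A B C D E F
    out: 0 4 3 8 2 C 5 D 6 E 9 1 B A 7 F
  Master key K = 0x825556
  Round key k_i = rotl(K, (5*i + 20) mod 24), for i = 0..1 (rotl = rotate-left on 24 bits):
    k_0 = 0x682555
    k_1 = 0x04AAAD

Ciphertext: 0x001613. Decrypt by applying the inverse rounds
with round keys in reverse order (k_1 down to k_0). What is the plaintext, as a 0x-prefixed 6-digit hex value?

0x9ABF88

s_0 = ciphertext = 0x001613
s_1 = InvRound(s_0, k_1) = 0xF88001
s_2 = InvRound(s_1, k_0) = 0x9ABF88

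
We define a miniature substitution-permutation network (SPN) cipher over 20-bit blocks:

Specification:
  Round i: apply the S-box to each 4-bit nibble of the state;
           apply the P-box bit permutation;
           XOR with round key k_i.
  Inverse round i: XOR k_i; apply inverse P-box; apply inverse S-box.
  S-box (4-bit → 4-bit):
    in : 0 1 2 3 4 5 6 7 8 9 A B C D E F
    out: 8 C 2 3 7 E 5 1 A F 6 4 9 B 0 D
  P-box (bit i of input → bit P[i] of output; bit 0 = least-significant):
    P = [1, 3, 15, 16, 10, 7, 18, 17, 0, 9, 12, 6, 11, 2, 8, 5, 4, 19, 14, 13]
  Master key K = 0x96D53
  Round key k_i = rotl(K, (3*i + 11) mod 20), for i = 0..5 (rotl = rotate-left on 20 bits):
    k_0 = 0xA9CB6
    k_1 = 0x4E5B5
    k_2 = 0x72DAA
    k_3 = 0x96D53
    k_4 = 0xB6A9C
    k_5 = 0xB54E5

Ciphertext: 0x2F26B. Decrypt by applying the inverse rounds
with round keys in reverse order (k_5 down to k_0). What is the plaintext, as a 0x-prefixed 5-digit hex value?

0xBA000

s_0 = ciphertext = 0x2F26B
s_1 = InvRound(s_0, k_5) = 0x82239
s_2 = InvRound(s_1, k_4) = 0xBD780
s_3 = InvRound(s_2, k_3) = 0xC7986
s_4 = InvRound(s_3, k_2) = 0xA8BC8
s_5 = InvRound(s_4, k_1) = 0x9DDF2
s_6 = InvRound(s_5, k_0) = 0xBA000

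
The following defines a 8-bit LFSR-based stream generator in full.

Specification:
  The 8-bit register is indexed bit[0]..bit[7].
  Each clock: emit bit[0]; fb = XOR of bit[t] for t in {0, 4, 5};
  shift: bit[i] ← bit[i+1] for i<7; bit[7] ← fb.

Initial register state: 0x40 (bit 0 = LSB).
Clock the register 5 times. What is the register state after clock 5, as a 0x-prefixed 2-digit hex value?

reg_0 = 0x40
clock 1: out=0, reg = 0x20
clock 2: out=0, reg = 0x90
clock 3: out=0, reg = 0xC8
clock 4: out=0, reg = 0x64
clock 5: out=0, reg = 0xB2

0xB2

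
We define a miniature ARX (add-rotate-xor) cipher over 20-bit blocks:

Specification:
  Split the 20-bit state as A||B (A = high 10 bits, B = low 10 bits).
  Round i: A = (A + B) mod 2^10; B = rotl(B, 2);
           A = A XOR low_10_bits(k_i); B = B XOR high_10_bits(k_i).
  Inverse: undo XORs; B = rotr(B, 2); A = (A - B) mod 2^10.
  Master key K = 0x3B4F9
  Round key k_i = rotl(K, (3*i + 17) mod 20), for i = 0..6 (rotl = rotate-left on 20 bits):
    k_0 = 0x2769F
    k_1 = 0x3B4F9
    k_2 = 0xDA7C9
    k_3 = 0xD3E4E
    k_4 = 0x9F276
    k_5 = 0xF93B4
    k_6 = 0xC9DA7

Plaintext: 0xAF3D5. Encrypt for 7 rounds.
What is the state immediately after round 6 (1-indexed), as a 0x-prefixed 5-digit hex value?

s_0 = plaintext = 0xAF3D5
s_1 = Round(s_0, k_0) = 0x03BCA
s_2 = Round(s_1, k_1) = 0xC87C6
s_3 = Round(s_2, k_2) = 0x4B872
s_4 = Round(s_3, k_3) = 0xFBA87
s_5 = Round(s_4, k_4) = 0x00C62
s_6 = Round(s_5, k_5) = 0xF466C
s_7 = Round(s_6, k_6) = 0xE6A95

0xF466C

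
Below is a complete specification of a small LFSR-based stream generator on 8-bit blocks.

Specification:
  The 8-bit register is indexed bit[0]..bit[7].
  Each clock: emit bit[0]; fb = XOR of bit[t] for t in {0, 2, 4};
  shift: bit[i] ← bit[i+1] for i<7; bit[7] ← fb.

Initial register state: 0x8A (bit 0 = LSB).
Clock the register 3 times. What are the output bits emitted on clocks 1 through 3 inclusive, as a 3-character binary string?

reg_0 = 0x8A
clock 1: out=0, reg = 0x45
clock 2: out=1, reg = 0x22
clock 3: out=0, reg = 0x11

010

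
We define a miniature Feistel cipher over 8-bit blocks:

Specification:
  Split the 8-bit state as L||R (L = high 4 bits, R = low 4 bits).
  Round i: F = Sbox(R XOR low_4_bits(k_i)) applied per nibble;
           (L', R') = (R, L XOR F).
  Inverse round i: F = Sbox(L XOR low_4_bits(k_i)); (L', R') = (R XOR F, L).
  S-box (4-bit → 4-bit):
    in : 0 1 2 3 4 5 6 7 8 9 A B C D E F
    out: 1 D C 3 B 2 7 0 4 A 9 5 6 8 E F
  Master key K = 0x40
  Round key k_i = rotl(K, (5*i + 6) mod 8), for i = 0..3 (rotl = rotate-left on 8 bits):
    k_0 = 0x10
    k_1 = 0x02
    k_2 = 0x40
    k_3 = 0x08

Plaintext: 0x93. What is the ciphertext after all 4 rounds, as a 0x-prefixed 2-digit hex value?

s_0 = plaintext = 0x93
s_1 = Round(s_0, k_0) = 0x3A
s_2 = Round(s_1, k_1) = 0xA7
s_3 = Round(s_2, k_2) = 0x7A
s_4 = Round(s_3, k_3) = 0xAB

0xAB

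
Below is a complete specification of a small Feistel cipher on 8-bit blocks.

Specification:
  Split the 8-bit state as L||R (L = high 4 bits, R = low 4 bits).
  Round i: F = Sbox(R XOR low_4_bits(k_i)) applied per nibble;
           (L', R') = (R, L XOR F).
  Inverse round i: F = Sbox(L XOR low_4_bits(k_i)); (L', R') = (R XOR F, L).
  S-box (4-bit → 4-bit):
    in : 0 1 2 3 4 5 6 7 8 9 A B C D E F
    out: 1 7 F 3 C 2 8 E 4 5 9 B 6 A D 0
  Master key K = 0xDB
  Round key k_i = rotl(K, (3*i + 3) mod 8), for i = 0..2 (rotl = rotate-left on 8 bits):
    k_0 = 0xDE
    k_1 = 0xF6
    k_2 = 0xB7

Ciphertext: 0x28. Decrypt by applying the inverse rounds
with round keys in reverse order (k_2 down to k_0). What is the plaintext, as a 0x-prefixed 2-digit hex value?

0x34

s_0 = ciphertext = 0x28
s_1 = InvRound(s_0, k_2) = 0xA2
s_2 = InvRound(s_1, k_1) = 0x4A
s_3 = InvRound(s_2, k_0) = 0x34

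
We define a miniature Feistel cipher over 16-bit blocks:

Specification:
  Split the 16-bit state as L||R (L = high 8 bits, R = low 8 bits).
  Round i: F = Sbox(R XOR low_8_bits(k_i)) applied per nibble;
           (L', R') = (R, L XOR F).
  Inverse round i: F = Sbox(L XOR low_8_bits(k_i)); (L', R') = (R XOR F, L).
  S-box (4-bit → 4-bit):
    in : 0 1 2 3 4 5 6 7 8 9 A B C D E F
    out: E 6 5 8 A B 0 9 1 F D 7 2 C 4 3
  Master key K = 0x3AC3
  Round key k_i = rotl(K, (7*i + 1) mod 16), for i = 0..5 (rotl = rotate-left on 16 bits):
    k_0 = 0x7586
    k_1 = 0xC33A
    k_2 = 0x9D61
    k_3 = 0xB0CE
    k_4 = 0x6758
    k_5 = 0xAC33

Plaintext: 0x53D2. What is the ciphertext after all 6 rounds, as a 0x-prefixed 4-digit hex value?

0xFC47

s_0 = plaintext = 0x53D2
s_1 = Round(s_0, k_0) = 0xD2E9
s_2 = Round(s_1, k_1) = 0xE91A
s_3 = Round(s_2, k_2) = 0x1A7E
s_4 = Round(s_3, k_3) = 0x7E64
s_5 = Round(s_4, k_4) = 0x64FC
s_6 = Round(s_5, k_5) = 0xFC47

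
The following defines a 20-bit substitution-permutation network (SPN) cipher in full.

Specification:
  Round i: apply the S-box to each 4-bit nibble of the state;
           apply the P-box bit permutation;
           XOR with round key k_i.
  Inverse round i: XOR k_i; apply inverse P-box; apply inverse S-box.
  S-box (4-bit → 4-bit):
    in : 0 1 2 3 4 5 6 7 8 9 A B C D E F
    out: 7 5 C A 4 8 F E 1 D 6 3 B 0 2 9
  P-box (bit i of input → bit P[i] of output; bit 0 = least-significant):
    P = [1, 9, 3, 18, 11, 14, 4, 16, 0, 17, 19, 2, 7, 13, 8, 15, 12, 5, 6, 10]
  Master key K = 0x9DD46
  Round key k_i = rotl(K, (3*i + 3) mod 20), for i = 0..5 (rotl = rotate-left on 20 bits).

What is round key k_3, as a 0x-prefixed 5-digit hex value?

0x469DD

K = 0x9DD46
k_0 = rotl(K, (3*0+3) mod 20) = rotl(K, 3) = 0xEEA34
k_1 = rotl(K, (3*1+3) mod 20) = rotl(K, 6) = 0x751A7
k_2 = rotl(K, (3*2+3) mod 20) = rotl(K, 9) = 0xA8D3B
k_3 = rotl(K, (3*3+3) mod 20) = rotl(K, 12) = 0x469DD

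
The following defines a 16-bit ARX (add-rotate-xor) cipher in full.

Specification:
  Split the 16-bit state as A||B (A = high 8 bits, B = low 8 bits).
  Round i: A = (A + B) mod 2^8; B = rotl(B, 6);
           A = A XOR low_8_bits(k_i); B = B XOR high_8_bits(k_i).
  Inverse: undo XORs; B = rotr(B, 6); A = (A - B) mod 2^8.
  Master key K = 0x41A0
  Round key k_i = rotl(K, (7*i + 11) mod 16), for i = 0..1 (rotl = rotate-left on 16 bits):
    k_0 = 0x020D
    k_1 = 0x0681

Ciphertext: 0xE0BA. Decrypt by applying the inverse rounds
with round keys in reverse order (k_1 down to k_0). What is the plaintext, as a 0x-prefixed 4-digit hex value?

0x9FC3

s_0 = ciphertext = 0xE0BA
s_1 = InvRound(s_0, k_1) = 0x6FF2
s_2 = InvRound(s_1, k_0) = 0x9FC3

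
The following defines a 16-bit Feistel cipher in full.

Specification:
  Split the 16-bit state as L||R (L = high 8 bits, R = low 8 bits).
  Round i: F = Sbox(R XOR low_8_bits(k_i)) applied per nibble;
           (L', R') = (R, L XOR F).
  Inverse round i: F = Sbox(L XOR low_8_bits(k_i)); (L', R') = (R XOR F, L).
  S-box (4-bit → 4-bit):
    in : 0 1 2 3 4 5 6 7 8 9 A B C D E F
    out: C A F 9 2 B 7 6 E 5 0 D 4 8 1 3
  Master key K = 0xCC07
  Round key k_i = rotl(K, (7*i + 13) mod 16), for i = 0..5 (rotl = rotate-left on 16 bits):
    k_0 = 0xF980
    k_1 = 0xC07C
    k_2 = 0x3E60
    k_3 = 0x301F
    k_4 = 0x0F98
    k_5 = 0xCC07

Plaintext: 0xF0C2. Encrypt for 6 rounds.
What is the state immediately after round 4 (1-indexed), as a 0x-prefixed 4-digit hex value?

0xD283

s_0 = plaintext = 0xF0C2
s_1 = Round(s_0, k_0) = 0xC2DF
s_2 = Round(s_1, k_1) = 0xDFCB
s_3 = Round(s_2, k_2) = 0xCBD2
s_4 = Round(s_3, k_3) = 0xD283
s_5 = Round(s_4, k_4) = 0x837F
s_6 = Round(s_5, k_5) = 0x7FED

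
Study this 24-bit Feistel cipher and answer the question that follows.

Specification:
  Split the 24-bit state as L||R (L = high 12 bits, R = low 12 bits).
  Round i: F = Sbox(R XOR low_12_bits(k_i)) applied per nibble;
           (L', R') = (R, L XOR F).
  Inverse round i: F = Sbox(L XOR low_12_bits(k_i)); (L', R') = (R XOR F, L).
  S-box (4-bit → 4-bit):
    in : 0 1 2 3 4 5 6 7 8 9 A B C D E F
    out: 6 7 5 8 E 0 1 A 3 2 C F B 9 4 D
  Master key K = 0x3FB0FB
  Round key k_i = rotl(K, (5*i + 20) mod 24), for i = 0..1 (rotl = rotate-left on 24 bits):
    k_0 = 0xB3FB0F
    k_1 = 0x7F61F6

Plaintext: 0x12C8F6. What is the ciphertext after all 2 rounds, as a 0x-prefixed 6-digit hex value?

s_0 = plaintext = 0x12C8F6
s_1 = Round(s_0, k_0) = 0x8F69FE
s_2 = Round(s_1, k_1) = 0x9FEB95

0x9FEB95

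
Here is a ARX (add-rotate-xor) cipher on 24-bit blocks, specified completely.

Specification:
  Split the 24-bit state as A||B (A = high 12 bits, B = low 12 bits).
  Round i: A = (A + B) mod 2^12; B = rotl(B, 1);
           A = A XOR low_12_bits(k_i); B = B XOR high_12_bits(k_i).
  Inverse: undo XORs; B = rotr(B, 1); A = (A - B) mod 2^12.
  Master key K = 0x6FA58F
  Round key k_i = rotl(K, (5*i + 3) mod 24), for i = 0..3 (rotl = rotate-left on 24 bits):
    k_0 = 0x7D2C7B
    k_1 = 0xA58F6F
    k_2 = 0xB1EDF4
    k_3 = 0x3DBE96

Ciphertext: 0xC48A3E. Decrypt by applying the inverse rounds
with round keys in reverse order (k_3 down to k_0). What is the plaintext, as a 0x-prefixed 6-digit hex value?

0x08B982

s_0 = ciphertext = 0xC48A3E
s_1 = InvRound(s_0, k_3) = 0x5ECCF2
s_2 = InvRound(s_1, k_2) = 0x4223F6
s_3 = InvRound(s_2, k_1) = 0x6764D7
s_4 = InvRound(s_3, k_0) = 0x08B982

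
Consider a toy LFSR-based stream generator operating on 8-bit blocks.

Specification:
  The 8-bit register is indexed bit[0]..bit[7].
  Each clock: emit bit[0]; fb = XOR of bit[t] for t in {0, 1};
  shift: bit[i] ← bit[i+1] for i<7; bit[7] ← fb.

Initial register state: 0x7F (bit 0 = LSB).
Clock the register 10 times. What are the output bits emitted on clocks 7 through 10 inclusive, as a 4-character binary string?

reg_0 = 0x7F
clock 1: out=1, reg = 0x3F
clock 2: out=1, reg = 0x1F
clock 3: out=1, reg = 0x0F
clock 4: out=1, reg = 0x07
clock 5: out=1, reg = 0x03
clock 6: out=1, reg = 0x01
clock 7: out=1, reg = 0x80
clock 8: out=0, reg = 0x40
clock 9: out=0, reg = 0x20
clock 10: out=0, reg = 0x10

1000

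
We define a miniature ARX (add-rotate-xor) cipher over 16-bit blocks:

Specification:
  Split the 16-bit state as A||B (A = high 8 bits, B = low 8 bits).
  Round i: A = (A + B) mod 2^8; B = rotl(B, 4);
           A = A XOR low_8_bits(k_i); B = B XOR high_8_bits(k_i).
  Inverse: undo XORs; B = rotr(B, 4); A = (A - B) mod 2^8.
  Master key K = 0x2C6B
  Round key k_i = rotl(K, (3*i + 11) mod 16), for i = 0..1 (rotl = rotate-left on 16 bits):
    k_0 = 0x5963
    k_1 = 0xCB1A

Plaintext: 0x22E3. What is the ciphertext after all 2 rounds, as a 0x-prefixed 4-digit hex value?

0xD7BD

s_0 = plaintext = 0x22E3
s_1 = Round(s_0, k_0) = 0x6667
s_2 = Round(s_1, k_1) = 0xD7BD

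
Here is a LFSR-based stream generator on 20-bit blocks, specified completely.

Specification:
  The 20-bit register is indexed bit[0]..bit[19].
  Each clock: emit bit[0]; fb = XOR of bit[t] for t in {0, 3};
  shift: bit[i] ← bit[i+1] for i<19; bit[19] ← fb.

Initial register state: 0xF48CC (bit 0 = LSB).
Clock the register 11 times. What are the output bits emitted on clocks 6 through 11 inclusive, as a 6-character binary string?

011000

reg_0 = 0xF48CC
clock 1: out=0, reg = 0xFA466
clock 2: out=0, reg = 0x7D233
clock 3: out=1, reg = 0xBE919
clock 4: out=1, reg = 0x5F48C
clock 5: out=0, reg = 0xAFA46
clock 6: out=0, reg = 0x57D23
clock 7: out=1, reg = 0xABE91
clock 8: out=1, reg = 0xD5F48
clock 9: out=0, reg = 0xEAFA4
clock 10: out=0, reg = 0x757D2
clock 11: out=0, reg = 0x3ABE9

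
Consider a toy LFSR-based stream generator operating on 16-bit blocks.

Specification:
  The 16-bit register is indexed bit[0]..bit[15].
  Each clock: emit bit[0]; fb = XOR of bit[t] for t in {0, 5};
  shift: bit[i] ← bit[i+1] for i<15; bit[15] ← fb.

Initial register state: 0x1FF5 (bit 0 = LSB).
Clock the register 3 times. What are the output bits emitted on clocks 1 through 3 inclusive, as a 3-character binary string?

101

reg_0 = 0x1FF5
clock 1: out=1, reg = 0x0FFA
clock 2: out=0, reg = 0x87FD
clock 3: out=1, reg = 0x43FE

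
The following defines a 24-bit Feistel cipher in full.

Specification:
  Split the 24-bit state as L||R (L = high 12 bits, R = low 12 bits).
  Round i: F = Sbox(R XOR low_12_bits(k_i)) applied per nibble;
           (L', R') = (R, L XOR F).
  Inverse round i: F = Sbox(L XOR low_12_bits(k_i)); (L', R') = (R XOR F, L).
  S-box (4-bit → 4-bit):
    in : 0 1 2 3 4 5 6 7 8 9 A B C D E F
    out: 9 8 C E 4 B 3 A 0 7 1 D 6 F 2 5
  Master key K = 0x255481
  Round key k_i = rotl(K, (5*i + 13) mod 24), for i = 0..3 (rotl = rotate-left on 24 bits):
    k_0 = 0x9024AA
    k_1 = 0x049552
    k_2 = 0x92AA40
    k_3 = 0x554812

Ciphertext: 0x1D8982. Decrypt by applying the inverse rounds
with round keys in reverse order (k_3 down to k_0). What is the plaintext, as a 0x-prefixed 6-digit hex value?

s_0 = ciphertext = 0x1D8982
s_1 = InvRound(s_0, k_3) = 0xEE31D8
s_2 = InvRound(s_1, k_2) = 0x5C6EE3
s_3 = InvRound(s_2, k_1) = 0x7975C6
s_4 = InvRound(s_3, k_0) = 0xB29797

0xB29797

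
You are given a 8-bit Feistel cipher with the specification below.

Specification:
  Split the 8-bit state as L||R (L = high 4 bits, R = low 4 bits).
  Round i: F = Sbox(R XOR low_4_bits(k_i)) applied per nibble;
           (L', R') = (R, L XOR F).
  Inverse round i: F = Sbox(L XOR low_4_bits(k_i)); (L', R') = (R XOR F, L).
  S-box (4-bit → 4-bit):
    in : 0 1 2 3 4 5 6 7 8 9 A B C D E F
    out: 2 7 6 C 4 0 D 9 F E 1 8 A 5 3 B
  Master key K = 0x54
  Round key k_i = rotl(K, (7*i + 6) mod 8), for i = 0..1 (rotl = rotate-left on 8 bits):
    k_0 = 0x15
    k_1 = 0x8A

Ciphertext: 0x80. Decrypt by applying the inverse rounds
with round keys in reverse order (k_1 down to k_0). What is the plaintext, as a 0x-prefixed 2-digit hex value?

s_0 = ciphertext = 0x80
s_1 = InvRound(s_0, k_1) = 0x68
s_2 = InvRound(s_1, k_0) = 0x46

0x46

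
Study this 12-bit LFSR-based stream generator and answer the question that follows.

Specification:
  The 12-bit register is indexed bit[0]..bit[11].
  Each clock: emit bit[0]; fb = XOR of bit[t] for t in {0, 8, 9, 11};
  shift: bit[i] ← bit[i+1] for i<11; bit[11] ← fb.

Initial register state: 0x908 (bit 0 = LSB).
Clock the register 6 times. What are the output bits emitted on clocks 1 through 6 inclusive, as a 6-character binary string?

reg_0 = 0x908
clock 1: out=0, reg = 0x484
clock 2: out=0, reg = 0x242
clock 3: out=0, reg = 0x921
clock 4: out=1, reg = 0xC90
clock 5: out=0, reg = 0xE48
clock 6: out=0, reg = 0x724

000100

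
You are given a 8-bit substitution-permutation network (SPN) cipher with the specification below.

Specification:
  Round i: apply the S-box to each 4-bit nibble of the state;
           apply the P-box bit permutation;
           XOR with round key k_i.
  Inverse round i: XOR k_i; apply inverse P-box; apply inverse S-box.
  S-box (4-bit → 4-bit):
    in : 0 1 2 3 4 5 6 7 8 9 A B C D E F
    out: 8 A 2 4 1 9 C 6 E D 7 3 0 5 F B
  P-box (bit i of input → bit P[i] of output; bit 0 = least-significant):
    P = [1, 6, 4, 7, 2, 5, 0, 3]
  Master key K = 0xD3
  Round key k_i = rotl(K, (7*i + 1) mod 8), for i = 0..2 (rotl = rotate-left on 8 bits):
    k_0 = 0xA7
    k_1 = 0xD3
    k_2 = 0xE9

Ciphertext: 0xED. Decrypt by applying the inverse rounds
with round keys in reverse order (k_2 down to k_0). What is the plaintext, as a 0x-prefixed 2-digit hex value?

s_0 = ciphertext = 0xED
s_1 = InvRound(s_0, k_2) = 0x4C
s_2 = InvRound(s_1, k_1) = 0x99
s_3 = InvRound(s_2, k_0) = 0xFD

0xFD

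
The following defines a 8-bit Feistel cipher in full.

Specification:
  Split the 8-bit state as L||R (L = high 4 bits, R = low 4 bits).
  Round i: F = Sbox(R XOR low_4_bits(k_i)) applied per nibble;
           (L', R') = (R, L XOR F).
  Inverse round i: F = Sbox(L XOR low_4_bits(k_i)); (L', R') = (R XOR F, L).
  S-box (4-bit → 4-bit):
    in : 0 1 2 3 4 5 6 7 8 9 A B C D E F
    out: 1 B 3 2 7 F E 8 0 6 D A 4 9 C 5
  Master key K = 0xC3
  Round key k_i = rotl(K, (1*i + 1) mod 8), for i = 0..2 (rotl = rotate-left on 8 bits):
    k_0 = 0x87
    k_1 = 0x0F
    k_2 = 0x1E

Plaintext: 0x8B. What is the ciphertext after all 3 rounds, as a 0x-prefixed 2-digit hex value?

0x94

s_0 = plaintext = 0x8B
s_1 = Round(s_0, k_0) = 0xBC
s_2 = Round(s_1, k_1) = 0xC9
s_3 = Round(s_2, k_2) = 0x94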